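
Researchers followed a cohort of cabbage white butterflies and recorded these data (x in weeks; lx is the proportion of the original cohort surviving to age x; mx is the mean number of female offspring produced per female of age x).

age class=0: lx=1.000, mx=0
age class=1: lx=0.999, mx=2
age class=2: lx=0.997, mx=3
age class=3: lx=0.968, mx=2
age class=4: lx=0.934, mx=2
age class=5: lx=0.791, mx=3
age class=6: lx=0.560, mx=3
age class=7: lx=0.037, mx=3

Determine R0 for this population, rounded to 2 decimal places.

12.96

lx·mx by age: 0, 1.998, 2.991, 1.936, 1.868, 2.373, 1.68, 0.111
R0 = Σ lx·mx = 12.957 → 12.96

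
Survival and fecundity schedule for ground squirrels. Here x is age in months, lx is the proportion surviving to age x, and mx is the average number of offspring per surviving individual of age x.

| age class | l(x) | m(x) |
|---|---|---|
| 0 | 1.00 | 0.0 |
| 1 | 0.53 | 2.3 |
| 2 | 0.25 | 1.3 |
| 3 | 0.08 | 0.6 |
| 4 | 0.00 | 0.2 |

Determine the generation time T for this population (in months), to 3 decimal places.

lx·mx: 0, 1.219, 0.325, 0.048, 0 → R0 = 1.592
x·lx·mx: 0, 1.219, 0.65, 0.144, 0 → Σ = 2.013
T = 2.013 / 1.592 = 1.264447… → 1.264

1.264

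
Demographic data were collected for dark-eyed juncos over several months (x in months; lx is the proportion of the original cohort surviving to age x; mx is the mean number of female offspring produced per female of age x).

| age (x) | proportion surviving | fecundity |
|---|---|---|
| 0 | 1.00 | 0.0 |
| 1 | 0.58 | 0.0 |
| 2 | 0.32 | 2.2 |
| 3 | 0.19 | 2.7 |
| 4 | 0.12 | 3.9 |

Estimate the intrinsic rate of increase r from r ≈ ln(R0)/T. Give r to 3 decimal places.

0.182

R0 = Σ lx·mx = 0 + 0 + 0.704 + 0.513 + 0.468 = 1.685
Σ x·lx·mx = 4.819; T = 4.819/1.685 = 2.85994…
r ≈ ln(R0)/T = ln(1.685)/2.85994… = 0.18244… → 0.182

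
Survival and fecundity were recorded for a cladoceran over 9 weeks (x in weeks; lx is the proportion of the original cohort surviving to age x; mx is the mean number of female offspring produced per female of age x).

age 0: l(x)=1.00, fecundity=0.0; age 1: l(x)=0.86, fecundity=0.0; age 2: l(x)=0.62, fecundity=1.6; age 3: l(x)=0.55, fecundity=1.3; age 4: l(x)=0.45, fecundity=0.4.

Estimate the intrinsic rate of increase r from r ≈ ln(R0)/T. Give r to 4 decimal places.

0.2471

R0 = Σ lx·mx = 0 + 0 + 0.992 + 0.715 + 0.18 = 1.887
Σ x·lx·mx = 4.849; T = 4.849/1.887 = 2.56969…
r ≈ ln(R0)/T = ln(1.887)/2.56969… = 0.247107… → 0.2471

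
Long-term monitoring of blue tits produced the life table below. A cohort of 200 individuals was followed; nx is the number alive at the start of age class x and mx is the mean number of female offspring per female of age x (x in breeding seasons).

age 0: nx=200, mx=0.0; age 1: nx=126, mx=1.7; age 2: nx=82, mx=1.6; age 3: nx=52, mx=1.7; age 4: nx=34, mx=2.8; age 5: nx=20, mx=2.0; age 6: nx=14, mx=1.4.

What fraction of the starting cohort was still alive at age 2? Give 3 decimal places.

0.410

l_2 = n_2/n_0 = 82/200 = 0.41 → 0.410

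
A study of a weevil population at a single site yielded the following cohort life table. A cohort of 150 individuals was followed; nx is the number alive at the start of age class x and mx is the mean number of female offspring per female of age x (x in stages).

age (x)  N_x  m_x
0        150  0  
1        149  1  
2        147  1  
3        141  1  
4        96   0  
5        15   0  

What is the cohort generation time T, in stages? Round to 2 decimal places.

lx = nx/n0 = nx/150: 1, 0.99333…, 0.98, 0.94, 0.64, 0.1
lx·mx: 0, 0.993333…, 0.98, 0.94, 0, 0 → R0 = 2.913333…
x·lx·mx: 0, 0.993333…, 1.96, 2.82, 0, 0 → Σ = 5.773333…
T = 5.773333… / 2.913333… = 1.981693… → 1.98

1.98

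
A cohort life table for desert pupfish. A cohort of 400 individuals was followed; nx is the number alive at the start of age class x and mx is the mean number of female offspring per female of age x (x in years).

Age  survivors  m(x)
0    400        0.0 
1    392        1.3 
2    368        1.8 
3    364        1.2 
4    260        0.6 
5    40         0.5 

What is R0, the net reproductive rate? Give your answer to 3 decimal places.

lx = nx/n0 = nx/400: 1, 0.98, 0.92, 0.91, 0.65, 0.1
lx·mx by age: 0, 1.274, 1.656, 1.092, 0.39, 0.05
R0 = Σ lx·mx = 4.462 → 4.462

4.462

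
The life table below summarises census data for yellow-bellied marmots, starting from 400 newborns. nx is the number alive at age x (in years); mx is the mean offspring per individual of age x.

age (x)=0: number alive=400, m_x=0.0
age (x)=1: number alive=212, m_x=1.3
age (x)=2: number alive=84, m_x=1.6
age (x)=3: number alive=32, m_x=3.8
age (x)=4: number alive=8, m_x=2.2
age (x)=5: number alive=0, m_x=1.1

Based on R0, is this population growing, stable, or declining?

lx = nx/n0 = nx/400: 1, 0.53, 0.21, 0.08, 0.02, 0
R0 = Σ lx·mx = 0 + 0.689 + 0.336 + 0.304 + 0.044 + 0 = 1.373
R0 > 1, so the population is growing.

growing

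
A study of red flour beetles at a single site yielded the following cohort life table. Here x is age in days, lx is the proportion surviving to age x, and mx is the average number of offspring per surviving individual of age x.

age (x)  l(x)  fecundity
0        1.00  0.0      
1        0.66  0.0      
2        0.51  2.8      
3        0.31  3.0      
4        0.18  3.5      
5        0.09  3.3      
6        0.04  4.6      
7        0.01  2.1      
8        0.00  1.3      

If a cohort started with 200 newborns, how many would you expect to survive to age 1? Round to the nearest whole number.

Expected survivors = N0 · l_1 = 200 × 0.66 = 132 → 132

132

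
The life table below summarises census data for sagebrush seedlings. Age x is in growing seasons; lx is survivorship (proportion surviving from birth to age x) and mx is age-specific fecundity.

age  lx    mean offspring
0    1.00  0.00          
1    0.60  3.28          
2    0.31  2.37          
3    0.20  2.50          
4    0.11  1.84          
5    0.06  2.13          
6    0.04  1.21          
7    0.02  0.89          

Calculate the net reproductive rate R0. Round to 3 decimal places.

lx·mx by age: 0, 1.968, 0.7347, 0.5, 0.2024, 0.1278, 0.0484, 0.0178
R0 = Σ lx·mx = 3.5991 → 3.599

3.599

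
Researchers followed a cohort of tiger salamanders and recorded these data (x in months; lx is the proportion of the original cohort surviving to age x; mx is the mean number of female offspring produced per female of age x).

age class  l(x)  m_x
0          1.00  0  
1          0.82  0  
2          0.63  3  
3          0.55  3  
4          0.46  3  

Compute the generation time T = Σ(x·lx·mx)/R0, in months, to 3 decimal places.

lx·mx: 0, 0, 1.89, 1.65, 1.38 → R0 = 4.92
x·lx·mx: 0, 0, 3.78, 4.95, 5.52 → Σ = 14.25
T = 14.25 / 4.92 = 2.896341… → 2.896

2.896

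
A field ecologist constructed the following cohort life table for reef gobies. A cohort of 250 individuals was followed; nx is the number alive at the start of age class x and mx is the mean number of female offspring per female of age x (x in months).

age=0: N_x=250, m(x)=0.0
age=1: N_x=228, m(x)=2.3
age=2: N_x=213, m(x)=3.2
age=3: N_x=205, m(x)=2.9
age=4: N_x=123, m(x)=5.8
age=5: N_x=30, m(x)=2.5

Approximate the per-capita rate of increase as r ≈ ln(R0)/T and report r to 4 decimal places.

0.8771

lx = nx/n0 = nx/250: 1, 0.912, 0.852, 0.82, 0.492, 0.12
R0 = Σ lx·mx = 0 + 2.0976 + 2.7264 + 2.378 + 2.8536 + 0.3 = 10.3556
Σ x·lx·mx = 27.5988; T = 27.5988/10.3556 = 2.66511…
r ≈ ln(R0)/T = ln(10.3556)/2.66511… = 0.877085… → 0.8771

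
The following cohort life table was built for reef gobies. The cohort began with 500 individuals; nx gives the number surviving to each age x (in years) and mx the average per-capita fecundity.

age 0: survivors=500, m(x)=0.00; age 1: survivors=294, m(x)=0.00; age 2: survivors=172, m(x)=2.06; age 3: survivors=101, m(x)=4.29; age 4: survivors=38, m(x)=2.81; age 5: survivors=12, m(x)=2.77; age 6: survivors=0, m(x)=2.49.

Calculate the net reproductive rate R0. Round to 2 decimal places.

lx = nx/n0 = nx/500: 1, 0.588, 0.344, 0.202, 0.076, 0.024, 0
lx·mx by age: 0, 0, 0.70864, 0.86658, 0.21356, 0.06648, 0
R0 = Σ lx·mx = 1.85526 → 1.86

1.86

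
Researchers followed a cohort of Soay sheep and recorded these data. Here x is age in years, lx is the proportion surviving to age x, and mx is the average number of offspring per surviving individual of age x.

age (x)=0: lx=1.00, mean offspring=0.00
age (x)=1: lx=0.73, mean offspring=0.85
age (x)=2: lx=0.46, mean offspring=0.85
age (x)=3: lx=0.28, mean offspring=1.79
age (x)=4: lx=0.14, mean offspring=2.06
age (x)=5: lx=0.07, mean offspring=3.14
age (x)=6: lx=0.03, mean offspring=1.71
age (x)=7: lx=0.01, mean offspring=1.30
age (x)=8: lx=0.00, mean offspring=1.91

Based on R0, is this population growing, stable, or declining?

R0 = Σ lx·mx = 0 + 0.6205 + 0.391 + 0.5012 + 0.2884 + 0.2198 + 0.0513 + 0.013 + 0 = 2.0852
R0 > 1, so the population is growing.

growing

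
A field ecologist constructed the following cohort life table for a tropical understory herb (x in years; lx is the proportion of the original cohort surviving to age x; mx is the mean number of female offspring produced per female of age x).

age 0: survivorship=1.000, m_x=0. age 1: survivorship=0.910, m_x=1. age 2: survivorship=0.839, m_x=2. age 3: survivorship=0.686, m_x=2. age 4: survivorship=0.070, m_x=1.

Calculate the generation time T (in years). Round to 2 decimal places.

lx·mx: 0, 0.91, 1.678, 1.372, 0.07 → R0 = 4.03
x·lx·mx: 0, 0.91, 3.356, 4.116, 0.28 → Σ = 8.662
T = 8.662 / 4.03 = 2.14938… → 2.15

2.15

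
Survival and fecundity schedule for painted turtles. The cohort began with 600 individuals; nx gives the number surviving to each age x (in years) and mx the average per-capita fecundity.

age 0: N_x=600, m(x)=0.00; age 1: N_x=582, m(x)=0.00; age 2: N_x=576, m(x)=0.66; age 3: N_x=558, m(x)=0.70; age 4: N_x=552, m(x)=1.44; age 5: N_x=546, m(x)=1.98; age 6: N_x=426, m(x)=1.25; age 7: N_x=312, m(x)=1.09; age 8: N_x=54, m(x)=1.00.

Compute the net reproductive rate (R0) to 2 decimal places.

5.96

lx = nx/n0 = nx/600: 1, 0.97, 0.96, 0.93, 0.92, 0.91, 0.71, 0.52, 0.09
lx·mx by age: 0, 0, 0.6336, 0.651, 1.3248, 1.8018, 0.8875, 0.5668, 0.09
R0 = Σ lx·mx = 5.9555 → 5.96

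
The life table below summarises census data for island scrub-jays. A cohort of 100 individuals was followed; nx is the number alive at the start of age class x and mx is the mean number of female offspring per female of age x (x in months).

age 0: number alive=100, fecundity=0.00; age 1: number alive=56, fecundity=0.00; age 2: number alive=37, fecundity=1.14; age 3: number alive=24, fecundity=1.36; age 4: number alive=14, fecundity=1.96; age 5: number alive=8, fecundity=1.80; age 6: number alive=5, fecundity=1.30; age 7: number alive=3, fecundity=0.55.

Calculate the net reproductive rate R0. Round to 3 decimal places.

lx = nx/n0 = nx/100: 1, 0.56, 0.37, 0.24, 0.14, 0.08, 0.05, 0.03
lx·mx by age: 0, 0, 0.4218, 0.3264, 0.2744, 0.144, 0.065, 0.0165
R0 = Σ lx·mx = 1.2481 → 1.248

1.248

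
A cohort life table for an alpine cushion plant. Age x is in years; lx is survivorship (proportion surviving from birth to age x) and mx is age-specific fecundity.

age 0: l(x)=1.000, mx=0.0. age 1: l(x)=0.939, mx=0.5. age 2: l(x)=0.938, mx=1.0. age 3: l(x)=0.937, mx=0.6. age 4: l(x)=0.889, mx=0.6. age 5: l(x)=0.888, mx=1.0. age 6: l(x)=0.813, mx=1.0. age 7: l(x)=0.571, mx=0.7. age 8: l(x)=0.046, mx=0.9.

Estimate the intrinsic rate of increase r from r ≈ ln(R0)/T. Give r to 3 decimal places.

R0 = Σ lx·mx = 0 + 0.4695 + 0.938 + 0.5622 + 0.5334 + 0.888 + 0.813 + 0.3997 + 0.0414 = 4.6452
Σ x·lx·mx = 18.6128; T = 18.6128/4.6452 = 4.00689…
r ≈ ln(R0)/T = ln(4.6452)/4.00689… = 0.3833… → 0.383

0.383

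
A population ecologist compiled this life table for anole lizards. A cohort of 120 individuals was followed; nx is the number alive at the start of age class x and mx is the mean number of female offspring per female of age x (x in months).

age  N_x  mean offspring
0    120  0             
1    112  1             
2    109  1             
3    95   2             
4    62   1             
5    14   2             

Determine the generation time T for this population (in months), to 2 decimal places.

lx = nx/n0 = nx/120: 1, 0.93333…, 0.90833…, 0.79167…, 0.51667…, 0.11667…
lx·mx: 0, 0.933333…, 0.908333…, 1.583333…, 0.516667…, 0.233333… → R0 = 4.175…
x·lx·mx: 0, 0.933333…, 1.816667…, 4.75…, 2.066667…, 1.166667… → Σ = 10.733333…
T = 10.733333… / 4.175… = 2.570858… → 2.57

2.57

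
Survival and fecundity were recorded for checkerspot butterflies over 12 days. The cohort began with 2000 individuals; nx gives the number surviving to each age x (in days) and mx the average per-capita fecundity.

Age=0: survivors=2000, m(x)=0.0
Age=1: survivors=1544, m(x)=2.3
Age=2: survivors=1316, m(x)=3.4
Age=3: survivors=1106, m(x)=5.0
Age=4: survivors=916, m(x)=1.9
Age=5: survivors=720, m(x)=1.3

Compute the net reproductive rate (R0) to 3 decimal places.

lx = nx/n0 = nx/2000: 1, 0.772, 0.658, 0.553, 0.458, 0.36
lx·mx by age: 0, 1.7756, 2.2372, 2.765, 0.8702, 0.468
R0 = Σ lx·mx = 8.116 → 8.116

8.116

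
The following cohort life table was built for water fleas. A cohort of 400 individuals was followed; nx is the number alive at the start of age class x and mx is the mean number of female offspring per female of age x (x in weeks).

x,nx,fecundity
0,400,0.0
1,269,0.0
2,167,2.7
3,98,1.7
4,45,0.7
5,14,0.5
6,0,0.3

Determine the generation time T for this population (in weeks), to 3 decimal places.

2.382

lx = nx/n0 = nx/400: 1, 0.6725, 0.4175, 0.245, 0.1125, 0.035, 0
lx·mx: 0, 0, 1.12725, 0.4165, 0.07875, 0.0175, 0 → R0 = 1.64
x·lx·mx: 0, 0, 2.2545, 1.2495, 0.315, 0.0875, 0 → Σ = 3.9065
T = 3.9065 / 1.64 = 2.382012… → 2.382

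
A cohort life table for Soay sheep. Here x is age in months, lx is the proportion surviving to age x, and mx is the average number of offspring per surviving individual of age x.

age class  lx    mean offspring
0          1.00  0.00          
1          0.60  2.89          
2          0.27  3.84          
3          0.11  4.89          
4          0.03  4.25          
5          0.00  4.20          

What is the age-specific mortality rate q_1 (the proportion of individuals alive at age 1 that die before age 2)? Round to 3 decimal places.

0.550

q_1 = (l_1 − l_2) / l_1 = (0.6 − 0.27) / 0.6
     = 0.33 / 0.6 = 0.55 → 0.550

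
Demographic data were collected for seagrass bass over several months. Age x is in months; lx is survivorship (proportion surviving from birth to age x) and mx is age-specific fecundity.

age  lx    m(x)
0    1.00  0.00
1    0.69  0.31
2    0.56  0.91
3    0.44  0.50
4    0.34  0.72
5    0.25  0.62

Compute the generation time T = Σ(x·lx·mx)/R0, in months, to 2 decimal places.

2.72

lx·mx: 0, 0.2139, 0.5096, 0.22, 0.2448, 0.155 → R0 = 1.3433
x·lx·mx: 0, 0.2139, 1.0192, 0.66, 0.9792, 0.775 → Σ = 3.6473
T = 3.6473 / 1.3433 = 2.715179… → 2.72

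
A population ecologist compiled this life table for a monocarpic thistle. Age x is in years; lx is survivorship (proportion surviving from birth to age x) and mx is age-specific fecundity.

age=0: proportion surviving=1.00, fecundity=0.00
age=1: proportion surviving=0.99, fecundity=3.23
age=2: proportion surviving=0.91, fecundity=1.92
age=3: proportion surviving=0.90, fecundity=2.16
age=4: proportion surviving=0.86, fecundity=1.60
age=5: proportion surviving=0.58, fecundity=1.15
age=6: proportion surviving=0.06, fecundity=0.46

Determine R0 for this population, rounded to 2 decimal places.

lx·mx by age: 0, 3.1977, 1.7472, 1.944, 1.376, 0.667, 0.0276
R0 = Σ lx·mx = 8.9595 → 8.96

8.96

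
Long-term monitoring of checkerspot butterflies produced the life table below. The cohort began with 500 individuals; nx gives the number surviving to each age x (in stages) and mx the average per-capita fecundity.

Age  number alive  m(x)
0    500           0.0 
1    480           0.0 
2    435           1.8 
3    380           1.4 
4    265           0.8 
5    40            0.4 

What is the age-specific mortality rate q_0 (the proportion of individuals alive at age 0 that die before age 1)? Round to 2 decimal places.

0.04

lx = nx/n0 = nx/500: 1, 0.96, 0.87, 0.76, 0.53, 0.08
q_0 = (l_0 − l_1) / l_0 = (1 − 0.96) / 1
     = 0.04 / 1 = 0.04 → 0.04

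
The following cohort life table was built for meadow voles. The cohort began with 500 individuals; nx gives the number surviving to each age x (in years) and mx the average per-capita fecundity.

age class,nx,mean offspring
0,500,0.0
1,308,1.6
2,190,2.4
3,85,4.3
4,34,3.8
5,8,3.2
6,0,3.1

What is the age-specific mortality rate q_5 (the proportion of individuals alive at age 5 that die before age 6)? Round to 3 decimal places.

lx = nx/n0 = nx/500: 1, 0.616, 0.38, 0.17, 0.068, 0.016, 0
q_5 = (l_5 − l_6) / l_5 = (0.016 − 0) / 0.016
     = 0.016 / 0.016 = 1 → 1.000

1.000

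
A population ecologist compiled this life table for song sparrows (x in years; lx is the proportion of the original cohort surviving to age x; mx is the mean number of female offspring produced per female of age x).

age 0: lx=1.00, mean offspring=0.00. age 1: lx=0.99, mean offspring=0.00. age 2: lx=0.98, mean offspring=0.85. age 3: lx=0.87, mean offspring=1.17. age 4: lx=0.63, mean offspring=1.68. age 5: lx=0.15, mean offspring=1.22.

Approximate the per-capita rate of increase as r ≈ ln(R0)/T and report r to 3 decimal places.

R0 = Σ lx·mx = 0 + 0 + 0.833 + 1.0179 + 1.0584 + 0.183 = 3.0923
Σ x·lx·mx = 9.8683; T = 9.8683/3.0923 = 3.19125…
r ≈ ln(R0)/T = ln(3.0923)/3.19125… = 0.35375… → 0.354

0.354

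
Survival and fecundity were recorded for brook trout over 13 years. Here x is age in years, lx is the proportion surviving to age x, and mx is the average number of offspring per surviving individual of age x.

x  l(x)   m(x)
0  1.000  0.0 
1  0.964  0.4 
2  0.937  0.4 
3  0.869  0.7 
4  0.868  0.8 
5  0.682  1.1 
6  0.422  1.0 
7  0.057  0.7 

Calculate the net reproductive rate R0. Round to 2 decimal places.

lx·mx by age: 0, 0.3856, 0.3748, 0.6083, 0.6944, 0.7502, 0.422, 0.0399
R0 = Σ lx·mx = 3.2752 → 3.28

3.28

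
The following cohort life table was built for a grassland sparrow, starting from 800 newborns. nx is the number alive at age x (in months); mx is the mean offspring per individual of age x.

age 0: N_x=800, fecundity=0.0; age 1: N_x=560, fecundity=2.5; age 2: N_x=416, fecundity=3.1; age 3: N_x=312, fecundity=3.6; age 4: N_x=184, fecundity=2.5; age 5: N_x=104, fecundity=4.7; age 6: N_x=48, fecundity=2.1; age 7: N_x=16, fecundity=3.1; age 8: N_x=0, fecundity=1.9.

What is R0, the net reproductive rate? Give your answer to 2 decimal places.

lx = nx/n0 = nx/800: 1, 0.7, 0.52, 0.39, 0.23, 0.13, 0.06, 0.02, 0
lx·mx by age: 0, 1.75, 1.612, 1.404, 0.575, 0.611, 0.126, 0.062, 0
R0 = Σ lx·mx = 6.14 → 6.14

6.14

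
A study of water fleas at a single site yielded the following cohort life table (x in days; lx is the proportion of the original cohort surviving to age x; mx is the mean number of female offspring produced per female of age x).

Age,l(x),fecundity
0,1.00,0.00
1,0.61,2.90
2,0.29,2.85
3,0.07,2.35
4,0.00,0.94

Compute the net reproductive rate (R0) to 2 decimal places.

lx·mx by age: 0, 1.769, 0.8265, 0.1645, 0
R0 = Σ lx·mx = 2.76 → 2.76

2.76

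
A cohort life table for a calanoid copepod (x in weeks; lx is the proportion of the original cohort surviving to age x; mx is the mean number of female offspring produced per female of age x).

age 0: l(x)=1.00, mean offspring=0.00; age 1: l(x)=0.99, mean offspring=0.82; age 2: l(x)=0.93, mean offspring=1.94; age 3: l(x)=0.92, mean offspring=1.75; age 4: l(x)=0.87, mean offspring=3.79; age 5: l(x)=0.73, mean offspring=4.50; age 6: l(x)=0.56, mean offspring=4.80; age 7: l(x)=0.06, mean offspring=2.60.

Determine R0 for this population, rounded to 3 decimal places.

lx·mx by age: 0, 0.8118, 1.8042, 1.61, 3.2973, 3.285, 2.688, 0.156
R0 = Σ lx·mx = 13.6523 → 13.652

13.652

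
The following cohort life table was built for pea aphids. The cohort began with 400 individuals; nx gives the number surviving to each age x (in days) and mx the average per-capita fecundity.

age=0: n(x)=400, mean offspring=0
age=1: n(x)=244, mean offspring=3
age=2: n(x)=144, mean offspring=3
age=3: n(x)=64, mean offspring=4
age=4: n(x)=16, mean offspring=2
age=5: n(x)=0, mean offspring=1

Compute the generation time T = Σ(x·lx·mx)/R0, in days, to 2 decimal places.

lx = nx/n0 = nx/400: 1, 0.61, 0.36, 0.16, 0.04, 0
lx·mx: 0, 1.83, 1.08, 0.64, 0.08, 0 → R0 = 3.63
x·lx·mx: 0, 1.83, 2.16, 1.92, 0.32, 0 → Σ = 6.23
T = 6.23 / 3.63 = 1.716253… → 1.72

1.72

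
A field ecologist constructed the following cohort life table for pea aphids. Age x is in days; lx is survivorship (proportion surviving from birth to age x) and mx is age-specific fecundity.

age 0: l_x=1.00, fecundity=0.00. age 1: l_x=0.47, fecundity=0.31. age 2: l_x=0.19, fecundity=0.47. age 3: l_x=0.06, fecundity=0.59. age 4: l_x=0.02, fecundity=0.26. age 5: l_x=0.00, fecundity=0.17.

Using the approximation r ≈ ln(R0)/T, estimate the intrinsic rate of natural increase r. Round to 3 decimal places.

R0 = Σ lx·mx = 0 + 0.1457 + 0.0893 + 0.0354 + 0.0052 + 0 = 0.2756
Σ x·lx·mx = 0.4513; T = 0.4513/0.2756 = 1.63752…
r ≈ ln(R0)/T = ln(0.2756)/1.63752… = -0.78705… → -0.787

-0.787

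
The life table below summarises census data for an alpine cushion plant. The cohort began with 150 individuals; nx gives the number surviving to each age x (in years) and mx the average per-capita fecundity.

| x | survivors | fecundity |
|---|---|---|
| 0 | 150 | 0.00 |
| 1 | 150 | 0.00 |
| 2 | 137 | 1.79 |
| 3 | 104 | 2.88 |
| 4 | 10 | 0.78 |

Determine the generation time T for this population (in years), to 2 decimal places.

2.57

lx = nx/n0 = nx/150: 1, 1, 0.91333…, 0.69333…, 0.06667…
lx·mx: 0, 0, 1.634867…, 1.9968…, 0.052… → R0 = 3.683667…
x·lx·mx: 0, 0, 3.269733…, 5.9904…, 0.208… → Σ = 9.468133…
T = 9.468133… / 3.683667… = 2.570301… → 2.57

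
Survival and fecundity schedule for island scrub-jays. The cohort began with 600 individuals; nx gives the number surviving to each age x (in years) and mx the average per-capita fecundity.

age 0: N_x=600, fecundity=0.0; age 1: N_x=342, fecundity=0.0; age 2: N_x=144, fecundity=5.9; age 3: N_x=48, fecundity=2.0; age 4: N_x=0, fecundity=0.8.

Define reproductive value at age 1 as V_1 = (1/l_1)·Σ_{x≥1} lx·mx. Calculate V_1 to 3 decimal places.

lx = nx/n0 = nx/600: 1, 0.57, 0.24, 0.08, 0
lx·mx for x ≥ 1: 0, 1.416, 0.16, 0 → sum = 1.576
V_1 = 1.576 / l_1 = 1.576 / 0.57 = 2.764912… → 2.765

2.765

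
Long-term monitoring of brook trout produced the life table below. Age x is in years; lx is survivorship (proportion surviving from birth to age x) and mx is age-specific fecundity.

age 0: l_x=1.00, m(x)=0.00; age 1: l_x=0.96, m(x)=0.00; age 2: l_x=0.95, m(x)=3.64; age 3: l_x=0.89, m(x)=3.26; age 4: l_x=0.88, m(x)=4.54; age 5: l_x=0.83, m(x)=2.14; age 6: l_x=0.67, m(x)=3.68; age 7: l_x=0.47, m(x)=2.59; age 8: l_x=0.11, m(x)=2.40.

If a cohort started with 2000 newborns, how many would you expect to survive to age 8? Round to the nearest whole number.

Expected survivors = N0 · l_8 = 2000 × 0.11 = 220 → 220

220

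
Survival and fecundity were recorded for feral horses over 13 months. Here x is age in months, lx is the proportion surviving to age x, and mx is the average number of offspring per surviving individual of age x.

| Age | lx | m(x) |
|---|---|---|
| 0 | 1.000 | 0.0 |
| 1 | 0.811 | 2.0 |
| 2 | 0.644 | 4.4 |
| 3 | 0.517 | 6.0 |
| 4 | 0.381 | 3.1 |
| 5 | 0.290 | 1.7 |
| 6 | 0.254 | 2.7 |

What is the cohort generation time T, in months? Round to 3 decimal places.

lx·mx: 0, 1.622, 2.8336, 3.102, 1.1811, 0.493, 0.6858 → R0 = 9.9175
x·lx·mx: 0, 1.622, 5.6672, 9.306, 4.7244, 2.465, 4.1148 → Σ = 27.8994
T = 27.8994 / 9.9175 = 2.813148… → 2.813

2.813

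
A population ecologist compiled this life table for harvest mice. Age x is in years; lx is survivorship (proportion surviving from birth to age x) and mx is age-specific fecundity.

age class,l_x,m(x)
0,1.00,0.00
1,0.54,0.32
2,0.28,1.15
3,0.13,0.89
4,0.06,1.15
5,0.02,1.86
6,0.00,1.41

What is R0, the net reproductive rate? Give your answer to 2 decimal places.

lx·mx by age: 0, 0.1728, 0.322, 0.1157, 0.069, 0.0372, 0
R0 = Σ lx·mx = 0.7167 → 0.72

0.72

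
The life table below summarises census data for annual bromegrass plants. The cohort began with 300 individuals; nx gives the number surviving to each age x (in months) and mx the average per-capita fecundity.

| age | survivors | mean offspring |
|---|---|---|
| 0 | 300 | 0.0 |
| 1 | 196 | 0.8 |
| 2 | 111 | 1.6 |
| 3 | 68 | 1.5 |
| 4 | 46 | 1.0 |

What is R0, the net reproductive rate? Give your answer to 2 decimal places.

1.61

lx = nx/n0 = nx/300: 1, 0.65333…, 0.37, 0.22667…, 0.15333…
lx·mx by age: 0, 0.522667…, 0.592, 0.34…, 0.153333…
R0 = Σ lx·mx = 1.608… → 1.61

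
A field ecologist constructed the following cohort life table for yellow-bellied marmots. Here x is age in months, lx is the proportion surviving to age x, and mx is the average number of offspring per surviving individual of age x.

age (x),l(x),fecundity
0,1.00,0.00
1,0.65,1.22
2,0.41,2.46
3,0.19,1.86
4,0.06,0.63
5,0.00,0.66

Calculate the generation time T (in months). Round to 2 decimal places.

lx·mx: 0, 0.793, 1.0086, 0.3534, 0.0378, 0 → R0 = 2.1928
x·lx·mx: 0, 0.793, 2.0172, 1.0602, 0.1512, 0 → Σ = 4.0216
T = 4.0216 / 2.1928 = 1.834002… → 1.83

1.83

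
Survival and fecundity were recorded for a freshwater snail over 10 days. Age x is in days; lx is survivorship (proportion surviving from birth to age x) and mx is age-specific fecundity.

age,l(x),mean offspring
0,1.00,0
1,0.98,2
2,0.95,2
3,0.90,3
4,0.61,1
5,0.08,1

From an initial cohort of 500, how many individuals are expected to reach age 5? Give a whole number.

40

Expected survivors = N0 · l_5 = 500 × 0.08 = 40 → 40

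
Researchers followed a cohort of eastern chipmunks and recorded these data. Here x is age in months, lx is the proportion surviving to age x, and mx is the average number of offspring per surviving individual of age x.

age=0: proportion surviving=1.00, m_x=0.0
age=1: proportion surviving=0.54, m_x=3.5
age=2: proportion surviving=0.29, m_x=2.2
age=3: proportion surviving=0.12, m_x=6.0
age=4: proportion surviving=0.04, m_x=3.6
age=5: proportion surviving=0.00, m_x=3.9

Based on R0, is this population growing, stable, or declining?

growing

R0 = Σ lx·mx = 0 + 1.89 + 0.638 + 0.72 + 0.144 + 0 = 3.392
R0 > 1, so the population is growing.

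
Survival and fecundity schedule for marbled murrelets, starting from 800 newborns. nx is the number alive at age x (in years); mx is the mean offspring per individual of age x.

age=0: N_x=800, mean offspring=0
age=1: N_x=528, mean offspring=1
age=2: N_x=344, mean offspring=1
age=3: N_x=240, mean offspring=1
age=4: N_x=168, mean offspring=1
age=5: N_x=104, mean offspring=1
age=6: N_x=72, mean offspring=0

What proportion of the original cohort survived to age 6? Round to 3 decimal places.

l_6 = n_6/n_0 = 72/800 = 0.09 → 0.090

0.090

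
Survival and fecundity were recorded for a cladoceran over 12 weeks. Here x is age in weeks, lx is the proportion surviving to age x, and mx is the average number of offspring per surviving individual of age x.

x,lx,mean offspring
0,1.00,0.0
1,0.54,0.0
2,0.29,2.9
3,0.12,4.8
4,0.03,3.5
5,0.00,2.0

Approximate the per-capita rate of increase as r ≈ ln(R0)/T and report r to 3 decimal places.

0.167

R0 = Σ lx·mx = 0 + 0 + 0.841 + 0.576 + 0.105 + 0 = 1.522
Σ x·lx·mx = 3.83; T = 3.83/1.522 = 2.51643…
r ≈ ln(R0)/T = ln(1.522)/2.51643… = 0.16691… → 0.167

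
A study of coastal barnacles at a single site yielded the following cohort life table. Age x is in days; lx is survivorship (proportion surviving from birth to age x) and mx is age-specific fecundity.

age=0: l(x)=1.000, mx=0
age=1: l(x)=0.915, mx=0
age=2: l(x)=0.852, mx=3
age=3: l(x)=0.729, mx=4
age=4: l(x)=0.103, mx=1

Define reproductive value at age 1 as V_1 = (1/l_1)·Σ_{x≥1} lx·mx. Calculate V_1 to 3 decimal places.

6.093

lx·mx for x ≥ 1: 0, 2.556, 2.916, 0.103 → sum = 5.575
V_1 = 5.575 / l_1 = 5.575 / 0.915 = 6.092896… → 6.093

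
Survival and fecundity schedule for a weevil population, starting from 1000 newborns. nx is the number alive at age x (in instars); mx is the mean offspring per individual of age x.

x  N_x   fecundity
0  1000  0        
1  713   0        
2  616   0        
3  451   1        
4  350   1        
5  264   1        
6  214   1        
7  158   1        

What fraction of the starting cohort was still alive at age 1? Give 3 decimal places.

l_1 = n_1/n_0 = 713/1000 = 0.713 → 0.713

0.713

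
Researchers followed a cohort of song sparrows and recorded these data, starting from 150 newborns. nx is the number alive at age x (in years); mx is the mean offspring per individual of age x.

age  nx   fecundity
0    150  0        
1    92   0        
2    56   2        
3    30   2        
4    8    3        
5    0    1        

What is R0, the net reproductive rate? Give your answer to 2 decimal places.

lx = nx/n0 = nx/150: 1, 0.61333…, 0.37333…, 0.2, 0.05333…, 0
lx·mx by age: 0, 0, 0.746667…, 0.4, 0.16…, 0
R0 = Σ lx·mx = 1.306667… → 1.31

1.31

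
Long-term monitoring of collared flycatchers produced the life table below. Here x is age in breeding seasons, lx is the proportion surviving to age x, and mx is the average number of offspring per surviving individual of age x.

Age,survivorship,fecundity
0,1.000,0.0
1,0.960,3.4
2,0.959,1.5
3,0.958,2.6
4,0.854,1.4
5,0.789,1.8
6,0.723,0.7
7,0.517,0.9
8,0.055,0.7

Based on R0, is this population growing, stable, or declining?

R0 = Σ lx·mx = 0 + 3.264 + 1.4385 + 2.4908 + 1.1956 + 1.4202 + 0.5061 + 0.4653 + 0.0385 = 10.819
R0 > 1, so the population is growing.

growing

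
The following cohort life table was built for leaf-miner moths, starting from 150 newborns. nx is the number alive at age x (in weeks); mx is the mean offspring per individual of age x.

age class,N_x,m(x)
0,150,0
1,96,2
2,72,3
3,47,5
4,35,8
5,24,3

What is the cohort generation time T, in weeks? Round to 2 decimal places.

lx = nx/n0 = nx/150: 1, 0.64, 0.48, 0.31333…, 0.23333…, 0.16
lx·mx: 0, 1.28, 1.44, 1.566667…, 1.866667…, 0.48 → R0 = 6.633333…
x·lx·mx: 0, 1.28, 2.88, 4.7…, 7.466667…, 2.4 → Σ = 18.726667…
T = 18.726667… / 6.633333… = 2.823116… → 2.82

2.82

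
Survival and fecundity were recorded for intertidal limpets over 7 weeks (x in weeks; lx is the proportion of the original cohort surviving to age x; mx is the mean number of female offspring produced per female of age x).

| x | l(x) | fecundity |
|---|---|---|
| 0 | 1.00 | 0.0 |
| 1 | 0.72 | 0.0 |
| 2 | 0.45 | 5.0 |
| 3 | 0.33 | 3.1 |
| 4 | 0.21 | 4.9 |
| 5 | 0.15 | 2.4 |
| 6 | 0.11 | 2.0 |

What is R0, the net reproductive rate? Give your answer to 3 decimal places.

lx·mx by age: 0, 0, 2.25, 1.023, 1.029, 0.36, 0.22
R0 = Σ lx·mx = 4.882 → 4.882

4.882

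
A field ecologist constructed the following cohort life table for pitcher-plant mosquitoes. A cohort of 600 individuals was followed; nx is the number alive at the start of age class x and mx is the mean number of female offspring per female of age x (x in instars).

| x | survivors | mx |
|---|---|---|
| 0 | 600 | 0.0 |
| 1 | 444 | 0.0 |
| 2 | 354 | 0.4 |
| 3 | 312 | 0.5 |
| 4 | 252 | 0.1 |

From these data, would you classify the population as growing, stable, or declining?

lx = nx/n0 = nx/600: 1, 0.74, 0.59, 0.52, 0.42
R0 = Σ lx·mx = 0 + 0 + 0.236 + 0.26 + 0.042 = 0.538
R0 < 1, so the population is declining.

declining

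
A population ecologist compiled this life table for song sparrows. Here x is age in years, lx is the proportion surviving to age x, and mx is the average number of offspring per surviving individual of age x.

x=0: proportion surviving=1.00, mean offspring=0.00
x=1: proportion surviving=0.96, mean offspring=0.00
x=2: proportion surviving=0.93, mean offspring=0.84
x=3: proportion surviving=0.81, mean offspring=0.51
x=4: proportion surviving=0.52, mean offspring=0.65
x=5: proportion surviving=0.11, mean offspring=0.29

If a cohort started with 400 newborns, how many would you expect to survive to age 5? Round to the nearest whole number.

Expected survivors = N0 · l_5 = 400 × 0.11 = 44 → 44

44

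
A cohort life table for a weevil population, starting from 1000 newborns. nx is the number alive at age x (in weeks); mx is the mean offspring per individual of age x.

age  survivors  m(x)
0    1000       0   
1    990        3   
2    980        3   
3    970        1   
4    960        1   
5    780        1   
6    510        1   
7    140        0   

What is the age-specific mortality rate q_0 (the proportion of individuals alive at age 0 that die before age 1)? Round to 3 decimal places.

lx = nx/n0 = nx/1000: 1, 0.99, 0.98, 0.97, 0.96, 0.78, 0.51, 0.14
q_0 = (l_0 − l_1) / l_0 = (1 − 0.99) / 1
     = 0.01 / 1 = 0.01 → 0.010

0.010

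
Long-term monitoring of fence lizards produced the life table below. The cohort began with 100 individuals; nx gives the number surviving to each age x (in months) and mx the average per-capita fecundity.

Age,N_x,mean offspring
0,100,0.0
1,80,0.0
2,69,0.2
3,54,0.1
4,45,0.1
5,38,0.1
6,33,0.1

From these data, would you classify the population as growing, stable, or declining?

lx = nx/n0 = nx/100: 1, 0.8, 0.69, 0.54, 0.45, 0.38, 0.33
R0 = Σ lx·mx = 0 + 0 + 0.138 + 0.054 + 0.045 + 0.038 + 0.033 = 0.308
R0 < 1, so the population is declining.

declining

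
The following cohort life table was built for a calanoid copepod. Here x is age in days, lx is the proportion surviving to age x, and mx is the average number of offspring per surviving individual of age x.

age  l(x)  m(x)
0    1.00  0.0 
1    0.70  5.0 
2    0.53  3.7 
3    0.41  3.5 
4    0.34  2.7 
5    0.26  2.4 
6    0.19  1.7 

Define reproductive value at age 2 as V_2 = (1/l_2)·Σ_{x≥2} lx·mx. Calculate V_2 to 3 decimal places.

9.926

lx·mx for x ≥ 2: 1.961, 1.435, 0.918, 0.624, 0.323 → sum = 5.261
V_2 = 5.261 / l_2 = 5.261 / 0.53 = 9.926415… → 9.926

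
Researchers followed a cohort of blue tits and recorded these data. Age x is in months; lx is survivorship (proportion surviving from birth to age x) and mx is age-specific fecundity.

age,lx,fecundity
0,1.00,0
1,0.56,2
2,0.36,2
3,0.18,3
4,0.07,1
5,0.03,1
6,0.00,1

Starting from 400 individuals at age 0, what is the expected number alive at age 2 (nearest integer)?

Expected survivors = N0 · l_2 = 400 × 0.36 = 144 → 144

144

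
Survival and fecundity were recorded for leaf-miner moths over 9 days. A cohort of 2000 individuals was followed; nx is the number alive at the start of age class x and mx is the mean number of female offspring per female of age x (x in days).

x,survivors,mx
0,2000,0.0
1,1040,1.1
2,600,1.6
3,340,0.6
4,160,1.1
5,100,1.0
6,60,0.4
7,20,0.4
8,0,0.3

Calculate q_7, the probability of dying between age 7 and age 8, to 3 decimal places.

1.000

lx = nx/n0 = nx/2000: 1, 0.52, 0.3, 0.17, 0.08, 0.05, 0.03, 0.01, 0
q_7 = (l_7 − l_8) / l_7 = (0.01 − 0) / 0.01
     = 0.01 / 0.01 = 1 → 1.000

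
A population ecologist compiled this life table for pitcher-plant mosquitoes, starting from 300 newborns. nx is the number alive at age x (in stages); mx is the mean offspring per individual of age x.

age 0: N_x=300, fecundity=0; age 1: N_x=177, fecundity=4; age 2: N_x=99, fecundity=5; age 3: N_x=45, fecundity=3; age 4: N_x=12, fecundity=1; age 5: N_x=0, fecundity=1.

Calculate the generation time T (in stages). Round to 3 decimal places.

lx = nx/n0 = nx/300: 1, 0.59, 0.33, 0.15, 0.04, 0
lx·mx: 0, 2.36, 1.65, 0.45, 0.04, 0 → R0 = 4.5
x·lx·mx: 0, 2.36, 3.3, 1.35, 0.16, 0 → Σ = 7.17
T = 7.17 / 4.5 = 1.593333… → 1.593

1.593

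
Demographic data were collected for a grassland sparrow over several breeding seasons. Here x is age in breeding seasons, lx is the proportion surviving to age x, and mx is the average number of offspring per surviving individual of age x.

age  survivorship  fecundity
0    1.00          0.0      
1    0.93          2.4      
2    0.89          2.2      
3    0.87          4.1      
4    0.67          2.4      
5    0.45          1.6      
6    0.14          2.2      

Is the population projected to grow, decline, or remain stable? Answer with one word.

growing

R0 = Σ lx·mx = 0 + 2.232 + 1.958 + 3.567 + 1.608 + 0.72 + 0.308 = 10.393
R0 > 1, so the population is growing.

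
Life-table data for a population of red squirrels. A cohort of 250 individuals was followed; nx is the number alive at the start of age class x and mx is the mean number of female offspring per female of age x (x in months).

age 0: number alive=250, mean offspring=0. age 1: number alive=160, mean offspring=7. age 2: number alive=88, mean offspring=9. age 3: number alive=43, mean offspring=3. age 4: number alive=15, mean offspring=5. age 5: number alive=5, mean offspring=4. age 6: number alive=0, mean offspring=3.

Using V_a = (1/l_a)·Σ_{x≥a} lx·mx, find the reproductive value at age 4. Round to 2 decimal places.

lx = nx/n0 = nx/250: 1, 0.64, 0.352, 0.172, 0.06, 0.02, 0
lx·mx for x ≥ 4: 0.3, 0.08, 0 → sum = 0.38
V_4 = 0.38 / l_4 = 0.38 / 0.06 = 6.333333… → 6.33

6.33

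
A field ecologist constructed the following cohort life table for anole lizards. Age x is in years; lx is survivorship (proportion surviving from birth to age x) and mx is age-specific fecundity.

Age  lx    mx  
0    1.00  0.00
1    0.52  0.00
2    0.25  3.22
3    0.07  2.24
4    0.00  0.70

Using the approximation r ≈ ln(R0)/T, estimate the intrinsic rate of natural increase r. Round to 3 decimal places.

R0 = Σ lx·mx = 0 + 0 + 0.805 + 0.1568 + 0 = 0.9618
Σ x·lx·mx = 2.0804; T = 2.0804/0.9618 = 2.16303…
r ≈ ln(R0)/T = ln(0.9618)/2.16303… = -0.01801… → -0.018

-0.018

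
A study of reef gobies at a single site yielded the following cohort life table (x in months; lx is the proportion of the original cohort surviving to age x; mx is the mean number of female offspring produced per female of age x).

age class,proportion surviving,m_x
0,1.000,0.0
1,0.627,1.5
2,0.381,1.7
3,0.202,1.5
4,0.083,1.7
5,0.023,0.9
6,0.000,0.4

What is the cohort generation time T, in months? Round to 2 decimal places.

lx·mx: 0, 0.9405, 0.6477, 0.303, 0.1411, 0.0207, 0 → R0 = 2.053
x·lx·mx: 0, 0.9405, 1.2954, 0.909, 0.5644, 0.1035, 0 → Σ = 3.8128
T = 3.8128 / 2.053 = 1.857185… → 1.86

1.86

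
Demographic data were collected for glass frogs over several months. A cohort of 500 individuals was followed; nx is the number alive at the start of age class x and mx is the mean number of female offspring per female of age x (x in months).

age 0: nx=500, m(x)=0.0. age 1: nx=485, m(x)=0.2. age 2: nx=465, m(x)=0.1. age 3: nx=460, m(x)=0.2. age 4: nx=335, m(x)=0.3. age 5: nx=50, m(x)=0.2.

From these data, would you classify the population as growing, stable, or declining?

lx = nx/n0 = nx/500: 1, 0.97, 0.93, 0.92, 0.67, 0.1
R0 = Σ lx·mx = 0 + 0.194 + 0.093 + 0.184 + 0.201 + 0.02 = 0.692
R0 < 1, so the population is declining.

declining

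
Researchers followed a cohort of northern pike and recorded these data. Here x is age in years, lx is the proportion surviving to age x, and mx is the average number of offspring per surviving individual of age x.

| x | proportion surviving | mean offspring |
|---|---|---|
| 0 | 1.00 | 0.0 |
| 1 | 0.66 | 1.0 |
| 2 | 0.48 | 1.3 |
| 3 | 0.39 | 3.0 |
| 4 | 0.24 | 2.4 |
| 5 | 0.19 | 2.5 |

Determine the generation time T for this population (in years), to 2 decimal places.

lx·mx: 0, 0.66, 0.624, 1.17, 0.576, 0.475 → R0 = 3.505
x·lx·mx: 0, 0.66, 1.248, 3.51, 2.304, 2.375 → Σ = 10.097
T = 10.097 / 3.505 = 2.880742… → 2.88

2.88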